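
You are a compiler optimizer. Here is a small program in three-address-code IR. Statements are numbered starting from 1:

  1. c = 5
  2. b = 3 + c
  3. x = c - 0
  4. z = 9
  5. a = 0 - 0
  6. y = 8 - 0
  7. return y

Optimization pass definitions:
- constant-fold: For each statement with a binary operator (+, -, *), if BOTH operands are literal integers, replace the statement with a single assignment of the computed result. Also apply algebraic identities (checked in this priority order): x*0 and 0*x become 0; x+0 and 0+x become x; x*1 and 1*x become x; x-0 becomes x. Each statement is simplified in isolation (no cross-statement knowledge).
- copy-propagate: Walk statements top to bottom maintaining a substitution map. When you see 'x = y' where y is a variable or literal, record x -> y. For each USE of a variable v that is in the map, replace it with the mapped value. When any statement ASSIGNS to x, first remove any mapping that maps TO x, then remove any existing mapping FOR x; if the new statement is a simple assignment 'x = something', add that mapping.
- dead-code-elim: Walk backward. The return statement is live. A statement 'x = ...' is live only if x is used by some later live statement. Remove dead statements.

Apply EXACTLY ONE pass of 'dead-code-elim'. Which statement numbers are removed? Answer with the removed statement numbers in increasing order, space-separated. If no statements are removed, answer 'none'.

Backward liveness scan:
Stmt 1 'c = 5': DEAD (c not in live set [])
Stmt 2 'b = 3 + c': DEAD (b not in live set [])
Stmt 3 'x = c - 0': DEAD (x not in live set [])
Stmt 4 'z = 9': DEAD (z not in live set [])
Stmt 5 'a = 0 - 0': DEAD (a not in live set [])
Stmt 6 'y = 8 - 0': KEEP (y is live); live-in = []
Stmt 7 'return y': KEEP (return); live-in = ['y']
Removed statement numbers: [1, 2, 3, 4, 5]
Surviving IR:
  y = 8 - 0
  return y

Answer: 1 2 3 4 5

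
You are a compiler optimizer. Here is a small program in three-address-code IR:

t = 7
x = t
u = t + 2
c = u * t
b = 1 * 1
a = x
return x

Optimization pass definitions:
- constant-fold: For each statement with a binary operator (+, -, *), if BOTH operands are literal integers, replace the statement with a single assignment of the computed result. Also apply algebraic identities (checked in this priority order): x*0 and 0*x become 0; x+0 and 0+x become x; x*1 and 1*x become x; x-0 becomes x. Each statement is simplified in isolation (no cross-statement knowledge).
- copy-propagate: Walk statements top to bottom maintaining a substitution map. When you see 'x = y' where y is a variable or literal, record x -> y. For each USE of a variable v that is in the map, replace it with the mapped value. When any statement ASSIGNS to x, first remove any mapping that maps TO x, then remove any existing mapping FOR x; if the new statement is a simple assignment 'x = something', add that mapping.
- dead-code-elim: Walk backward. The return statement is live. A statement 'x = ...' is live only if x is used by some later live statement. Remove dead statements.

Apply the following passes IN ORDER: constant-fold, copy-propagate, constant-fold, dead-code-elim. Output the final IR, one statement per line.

Initial IR:
  t = 7
  x = t
  u = t + 2
  c = u * t
  b = 1 * 1
  a = x
  return x
After constant-fold (7 stmts):
  t = 7
  x = t
  u = t + 2
  c = u * t
  b = 1
  a = x
  return x
After copy-propagate (7 stmts):
  t = 7
  x = 7
  u = 7 + 2
  c = u * 7
  b = 1
  a = 7
  return 7
After constant-fold (7 stmts):
  t = 7
  x = 7
  u = 9
  c = u * 7
  b = 1
  a = 7
  return 7
After dead-code-elim (1 stmts):
  return 7

Answer: return 7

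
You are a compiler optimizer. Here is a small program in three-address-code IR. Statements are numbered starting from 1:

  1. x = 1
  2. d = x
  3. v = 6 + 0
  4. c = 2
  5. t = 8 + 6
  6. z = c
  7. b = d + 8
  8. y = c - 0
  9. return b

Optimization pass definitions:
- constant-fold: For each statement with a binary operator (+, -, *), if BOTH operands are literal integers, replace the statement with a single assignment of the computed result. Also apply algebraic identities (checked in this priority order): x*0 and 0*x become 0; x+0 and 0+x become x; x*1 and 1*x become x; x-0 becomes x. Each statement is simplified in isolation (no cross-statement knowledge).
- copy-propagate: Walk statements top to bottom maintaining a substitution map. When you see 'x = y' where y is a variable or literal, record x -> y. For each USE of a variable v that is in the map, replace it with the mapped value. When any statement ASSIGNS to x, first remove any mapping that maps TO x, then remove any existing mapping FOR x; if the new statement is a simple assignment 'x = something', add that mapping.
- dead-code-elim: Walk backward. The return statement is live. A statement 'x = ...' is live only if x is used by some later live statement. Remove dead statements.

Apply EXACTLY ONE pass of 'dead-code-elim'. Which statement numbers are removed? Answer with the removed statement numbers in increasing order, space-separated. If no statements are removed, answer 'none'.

Answer: 3 4 5 6 8

Derivation:
Backward liveness scan:
Stmt 1 'x = 1': KEEP (x is live); live-in = []
Stmt 2 'd = x': KEEP (d is live); live-in = ['x']
Stmt 3 'v = 6 + 0': DEAD (v not in live set ['d'])
Stmt 4 'c = 2': DEAD (c not in live set ['d'])
Stmt 5 't = 8 + 6': DEAD (t not in live set ['d'])
Stmt 6 'z = c': DEAD (z not in live set ['d'])
Stmt 7 'b = d + 8': KEEP (b is live); live-in = ['d']
Stmt 8 'y = c - 0': DEAD (y not in live set ['b'])
Stmt 9 'return b': KEEP (return); live-in = ['b']
Removed statement numbers: [3, 4, 5, 6, 8]
Surviving IR:
  x = 1
  d = x
  b = d + 8
  return b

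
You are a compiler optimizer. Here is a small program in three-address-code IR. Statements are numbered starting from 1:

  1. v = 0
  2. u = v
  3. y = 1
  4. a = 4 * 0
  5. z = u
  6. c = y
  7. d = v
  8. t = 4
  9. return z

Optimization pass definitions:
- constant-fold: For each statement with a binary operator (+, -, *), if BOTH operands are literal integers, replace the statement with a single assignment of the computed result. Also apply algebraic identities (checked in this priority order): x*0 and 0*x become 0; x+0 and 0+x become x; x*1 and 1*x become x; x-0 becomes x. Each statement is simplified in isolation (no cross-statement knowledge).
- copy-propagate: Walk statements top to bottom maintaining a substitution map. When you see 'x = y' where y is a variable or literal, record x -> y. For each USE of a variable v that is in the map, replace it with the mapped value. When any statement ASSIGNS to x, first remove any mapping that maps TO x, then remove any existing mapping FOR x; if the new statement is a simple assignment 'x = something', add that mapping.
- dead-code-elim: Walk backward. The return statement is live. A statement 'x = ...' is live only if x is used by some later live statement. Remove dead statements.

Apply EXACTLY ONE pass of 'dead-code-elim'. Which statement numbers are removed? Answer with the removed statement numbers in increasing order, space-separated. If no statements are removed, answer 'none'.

Answer: 3 4 6 7 8

Derivation:
Backward liveness scan:
Stmt 1 'v = 0': KEEP (v is live); live-in = []
Stmt 2 'u = v': KEEP (u is live); live-in = ['v']
Stmt 3 'y = 1': DEAD (y not in live set ['u'])
Stmt 4 'a = 4 * 0': DEAD (a not in live set ['u'])
Stmt 5 'z = u': KEEP (z is live); live-in = ['u']
Stmt 6 'c = y': DEAD (c not in live set ['z'])
Stmt 7 'd = v': DEAD (d not in live set ['z'])
Stmt 8 't = 4': DEAD (t not in live set ['z'])
Stmt 9 'return z': KEEP (return); live-in = ['z']
Removed statement numbers: [3, 4, 6, 7, 8]
Surviving IR:
  v = 0
  u = v
  z = u
  return z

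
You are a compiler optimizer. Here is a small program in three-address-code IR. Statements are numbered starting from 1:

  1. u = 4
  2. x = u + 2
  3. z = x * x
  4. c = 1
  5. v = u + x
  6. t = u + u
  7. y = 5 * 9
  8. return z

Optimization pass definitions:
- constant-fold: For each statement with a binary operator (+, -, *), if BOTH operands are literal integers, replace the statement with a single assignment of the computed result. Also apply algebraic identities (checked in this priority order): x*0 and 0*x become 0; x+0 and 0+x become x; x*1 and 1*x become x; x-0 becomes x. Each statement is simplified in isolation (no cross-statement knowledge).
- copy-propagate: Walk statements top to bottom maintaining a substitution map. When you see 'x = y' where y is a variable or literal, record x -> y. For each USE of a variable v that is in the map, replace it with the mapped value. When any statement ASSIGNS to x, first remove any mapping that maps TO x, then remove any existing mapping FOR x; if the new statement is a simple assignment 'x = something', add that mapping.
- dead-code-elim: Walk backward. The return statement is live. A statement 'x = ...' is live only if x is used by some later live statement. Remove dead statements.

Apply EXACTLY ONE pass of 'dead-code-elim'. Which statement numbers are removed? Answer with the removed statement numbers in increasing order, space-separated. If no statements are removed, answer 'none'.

Answer: 4 5 6 7

Derivation:
Backward liveness scan:
Stmt 1 'u = 4': KEEP (u is live); live-in = []
Stmt 2 'x = u + 2': KEEP (x is live); live-in = ['u']
Stmt 3 'z = x * x': KEEP (z is live); live-in = ['x']
Stmt 4 'c = 1': DEAD (c not in live set ['z'])
Stmt 5 'v = u + x': DEAD (v not in live set ['z'])
Stmt 6 't = u + u': DEAD (t not in live set ['z'])
Stmt 7 'y = 5 * 9': DEAD (y not in live set ['z'])
Stmt 8 'return z': KEEP (return); live-in = ['z']
Removed statement numbers: [4, 5, 6, 7]
Surviving IR:
  u = 4
  x = u + 2
  z = x * x
  return z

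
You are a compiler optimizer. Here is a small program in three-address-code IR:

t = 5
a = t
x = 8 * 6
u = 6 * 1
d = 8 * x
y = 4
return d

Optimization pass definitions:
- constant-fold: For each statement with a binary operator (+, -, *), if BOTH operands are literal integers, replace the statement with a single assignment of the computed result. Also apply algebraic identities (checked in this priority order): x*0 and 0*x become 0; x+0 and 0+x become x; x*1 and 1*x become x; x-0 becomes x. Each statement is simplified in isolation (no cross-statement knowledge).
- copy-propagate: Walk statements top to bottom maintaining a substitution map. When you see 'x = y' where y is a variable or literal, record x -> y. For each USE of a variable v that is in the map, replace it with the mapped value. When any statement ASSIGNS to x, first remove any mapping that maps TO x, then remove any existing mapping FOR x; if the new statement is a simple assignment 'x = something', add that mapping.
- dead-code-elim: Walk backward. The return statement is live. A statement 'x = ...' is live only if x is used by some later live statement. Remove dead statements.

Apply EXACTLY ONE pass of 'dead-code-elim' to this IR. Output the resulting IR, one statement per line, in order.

Answer: x = 8 * 6
d = 8 * x
return d

Derivation:
Applying dead-code-elim statement-by-statement:
  [7] return d  -> KEEP (return); live=['d']
  [6] y = 4  -> DEAD (y not live)
  [5] d = 8 * x  -> KEEP; live=['x']
  [4] u = 6 * 1  -> DEAD (u not live)
  [3] x = 8 * 6  -> KEEP; live=[]
  [2] a = t  -> DEAD (a not live)
  [1] t = 5  -> DEAD (t not live)
Result (3 stmts):
  x = 8 * 6
  d = 8 * x
  return d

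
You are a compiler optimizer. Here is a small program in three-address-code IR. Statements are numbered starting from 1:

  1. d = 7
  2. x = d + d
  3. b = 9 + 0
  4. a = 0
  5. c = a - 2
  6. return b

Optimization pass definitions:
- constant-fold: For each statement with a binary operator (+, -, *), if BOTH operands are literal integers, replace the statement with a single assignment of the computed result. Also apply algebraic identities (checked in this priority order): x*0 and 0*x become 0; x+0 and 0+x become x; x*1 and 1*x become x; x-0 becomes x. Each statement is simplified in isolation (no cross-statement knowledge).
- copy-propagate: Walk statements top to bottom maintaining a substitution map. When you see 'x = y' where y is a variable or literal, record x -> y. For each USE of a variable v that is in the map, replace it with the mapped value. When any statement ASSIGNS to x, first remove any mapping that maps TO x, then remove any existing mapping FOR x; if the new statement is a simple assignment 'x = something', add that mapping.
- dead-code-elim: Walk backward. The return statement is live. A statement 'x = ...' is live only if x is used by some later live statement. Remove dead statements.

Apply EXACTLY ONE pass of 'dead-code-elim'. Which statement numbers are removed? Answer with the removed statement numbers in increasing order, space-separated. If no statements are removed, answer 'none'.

Backward liveness scan:
Stmt 1 'd = 7': DEAD (d not in live set [])
Stmt 2 'x = d + d': DEAD (x not in live set [])
Stmt 3 'b = 9 + 0': KEEP (b is live); live-in = []
Stmt 4 'a = 0': DEAD (a not in live set ['b'])
Stmt 5 'c = a - 2': DEAD (c not in live set ['b'])
Stmt 6 'return b': KEEP (return); live-in = ['b']
Removed statement numbers: [1, 2, 4, 5]
Surviving IR:
  b = 9 + 0
  return b

Answer: 1 2 4 5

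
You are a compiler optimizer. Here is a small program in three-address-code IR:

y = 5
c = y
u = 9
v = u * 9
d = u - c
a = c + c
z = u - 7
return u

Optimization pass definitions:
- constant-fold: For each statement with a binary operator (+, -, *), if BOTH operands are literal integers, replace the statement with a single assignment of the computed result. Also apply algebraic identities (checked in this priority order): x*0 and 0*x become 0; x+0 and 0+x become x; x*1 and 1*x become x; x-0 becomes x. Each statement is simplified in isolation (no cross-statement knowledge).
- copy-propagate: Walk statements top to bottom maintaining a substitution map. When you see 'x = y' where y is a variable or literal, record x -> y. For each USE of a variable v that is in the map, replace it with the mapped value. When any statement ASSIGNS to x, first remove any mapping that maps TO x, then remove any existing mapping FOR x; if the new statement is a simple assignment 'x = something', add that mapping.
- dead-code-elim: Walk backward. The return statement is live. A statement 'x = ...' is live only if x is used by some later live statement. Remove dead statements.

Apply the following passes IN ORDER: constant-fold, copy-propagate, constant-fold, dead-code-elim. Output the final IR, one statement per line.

Initial IR:
  y = 5
  c = y
  u = 9
  v = u * 9
  d = u - c
  a = c + c
  z = u - 7
  return u
After constant-fold (8 stmts):
  y = 5
  c = y
  u = 9
  v = u * 9
  d = u - c
  a = c + c
  z = u - 7
  return u
After copy-propagate (8 stmts):
  y = 5
  c = 5
  u = 9
  v = 9 * 9
  d = 9 - 5
  a = 5 + 5
  z = 9 - 7
  return 9
After constant-fold (8 stmts):
  y = 5
  c = 5
  u = 9
  v = 81
  d = 4
  a = 10
  z = 2
  return 9
After dead-code-elim (1 stmts):
  return 9

Answer: return 9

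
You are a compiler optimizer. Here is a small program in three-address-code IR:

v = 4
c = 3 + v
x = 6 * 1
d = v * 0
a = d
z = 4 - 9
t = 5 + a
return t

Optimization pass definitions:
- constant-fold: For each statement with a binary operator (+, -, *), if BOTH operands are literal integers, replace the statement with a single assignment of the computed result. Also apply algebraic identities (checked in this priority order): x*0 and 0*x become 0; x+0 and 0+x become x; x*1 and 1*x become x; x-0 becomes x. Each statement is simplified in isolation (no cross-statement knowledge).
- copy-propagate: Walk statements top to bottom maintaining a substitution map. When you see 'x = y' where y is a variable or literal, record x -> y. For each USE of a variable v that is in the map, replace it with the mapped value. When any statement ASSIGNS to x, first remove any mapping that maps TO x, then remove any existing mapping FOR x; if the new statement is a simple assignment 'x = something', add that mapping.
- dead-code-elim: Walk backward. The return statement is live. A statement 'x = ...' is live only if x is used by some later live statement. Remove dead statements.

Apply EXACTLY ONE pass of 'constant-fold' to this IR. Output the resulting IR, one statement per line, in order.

Answer: v = 4
c = 3 + v
x = 6
d = 0
a = d
z = -5
t = 5 + a
return t

Derivation:
Applying constant-fold statement-by-statement:
  [1] v = 4  (unchanged)
  [2] c = 3 + v  (unchanged)
  [3] x = 6 * 1  -> x = 6
  [4] d = v * 0  -> d = 0
  [5] a = d  (unchanged)
  [6] z = 4 - 9  -> z = -5
  [7] t = 5 + a  (unchanged)
  [8] return t  (unchanged)
Result (8 stmts):
  v = 4
  c = 3 + v
  x = 6
  d = 0
  a = d
  z = -5
  t = 5 + a
  return t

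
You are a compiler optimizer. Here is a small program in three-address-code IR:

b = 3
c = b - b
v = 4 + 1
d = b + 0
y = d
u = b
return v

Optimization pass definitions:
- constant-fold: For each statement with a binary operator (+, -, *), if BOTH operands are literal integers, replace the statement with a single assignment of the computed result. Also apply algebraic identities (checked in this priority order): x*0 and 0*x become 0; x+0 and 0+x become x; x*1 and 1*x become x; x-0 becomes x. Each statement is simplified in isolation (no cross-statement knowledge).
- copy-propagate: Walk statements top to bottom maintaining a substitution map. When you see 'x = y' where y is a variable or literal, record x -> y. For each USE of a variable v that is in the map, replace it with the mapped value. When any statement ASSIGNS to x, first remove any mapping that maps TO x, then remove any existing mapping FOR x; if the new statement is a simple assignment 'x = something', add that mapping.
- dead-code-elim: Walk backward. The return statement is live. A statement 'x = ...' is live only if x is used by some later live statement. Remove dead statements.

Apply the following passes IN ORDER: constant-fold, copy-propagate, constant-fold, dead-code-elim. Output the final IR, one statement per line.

Answer: return 5

Derivation:
Initial IR:
  b = 3
  c = b - b
  v = 4 + 1
  d = b + 0
  y = d
  u = b
  return v
After constant-fold (7 stmts):
  b = 3
  c = b - b
  v = 5
  d = b
  y = d
  u = b
  return v
After copy-propagate (7 stmts):
  b = 3
  c = 3 - 3
  v = 5
  d = 3
  y = 3
  u = 3
  return 5
After constant-fold (7 stmts):
  b = 3
  c = 0
  v = 5
  d = 3
  y = 3
  u = 3
  return 5
After dead-code-elim (1 stmts):
  return 5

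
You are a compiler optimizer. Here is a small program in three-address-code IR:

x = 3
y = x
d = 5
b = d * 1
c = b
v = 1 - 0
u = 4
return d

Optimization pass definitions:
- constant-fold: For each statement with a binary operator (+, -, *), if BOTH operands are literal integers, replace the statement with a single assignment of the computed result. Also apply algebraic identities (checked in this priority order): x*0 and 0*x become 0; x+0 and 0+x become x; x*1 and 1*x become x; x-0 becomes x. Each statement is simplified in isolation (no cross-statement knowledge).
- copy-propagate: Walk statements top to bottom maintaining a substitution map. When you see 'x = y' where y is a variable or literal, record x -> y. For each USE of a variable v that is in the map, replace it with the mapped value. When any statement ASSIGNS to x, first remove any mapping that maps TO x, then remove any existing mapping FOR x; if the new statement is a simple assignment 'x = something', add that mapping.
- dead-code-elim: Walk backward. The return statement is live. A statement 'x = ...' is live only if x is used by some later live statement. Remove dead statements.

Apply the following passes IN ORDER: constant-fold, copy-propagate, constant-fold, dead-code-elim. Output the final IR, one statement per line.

Initial IR:
  x = 3
  y = x
  d = 5
  b = d * 1
  c = b
  v = 1 - 0
  u = 4
  return d
After constant-fold (8 stmts):
  x = 3
  y = x
  d = 5
  b = d
  c = b
  v = 1
  u = 4
  return d
After copy-propagate (8 stmts):
  x = 3
  y = 3
  d = 5
  b = 5
  c = 5
  v = 1
  u = 4
  return 5
After constant-fold (8 stmts):
  x = 3
  y = 3
  d = 5
  b = 5
  c = 5
  v = 1
  u = 4
  return 5
After dead-code-elim (1 stmts):
  return 5

Answer: return 5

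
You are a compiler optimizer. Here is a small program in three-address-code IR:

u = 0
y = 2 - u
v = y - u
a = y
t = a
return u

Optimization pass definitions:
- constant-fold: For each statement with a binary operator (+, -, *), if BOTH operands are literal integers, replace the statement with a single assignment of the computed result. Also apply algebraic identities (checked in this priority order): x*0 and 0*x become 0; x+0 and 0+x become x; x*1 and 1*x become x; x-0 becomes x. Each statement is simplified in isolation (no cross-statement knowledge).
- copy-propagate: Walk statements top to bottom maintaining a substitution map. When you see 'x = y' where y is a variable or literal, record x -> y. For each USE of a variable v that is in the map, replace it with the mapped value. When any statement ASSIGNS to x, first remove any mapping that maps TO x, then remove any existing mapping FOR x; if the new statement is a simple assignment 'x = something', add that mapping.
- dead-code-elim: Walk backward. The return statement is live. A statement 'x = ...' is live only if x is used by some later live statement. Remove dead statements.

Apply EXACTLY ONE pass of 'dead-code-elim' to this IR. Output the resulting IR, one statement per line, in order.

Answer: u = 0
return u

Derivation:
Applying dead-code-elim statement-by-statement:
  [6] return u  -> KEEP (return); live=['u']
  [5] t = a  -> DEAD (t not live)
  [4] a = y  -> DEAD (a not live)
  [3] v = y - u  -> DEAD (v not live)
  [2] y = 2 - u  -> DEAD (y not live)
  [1] u = 0  -> KEEP; live=[]
Result (2 stmts):
  u = 0
  return u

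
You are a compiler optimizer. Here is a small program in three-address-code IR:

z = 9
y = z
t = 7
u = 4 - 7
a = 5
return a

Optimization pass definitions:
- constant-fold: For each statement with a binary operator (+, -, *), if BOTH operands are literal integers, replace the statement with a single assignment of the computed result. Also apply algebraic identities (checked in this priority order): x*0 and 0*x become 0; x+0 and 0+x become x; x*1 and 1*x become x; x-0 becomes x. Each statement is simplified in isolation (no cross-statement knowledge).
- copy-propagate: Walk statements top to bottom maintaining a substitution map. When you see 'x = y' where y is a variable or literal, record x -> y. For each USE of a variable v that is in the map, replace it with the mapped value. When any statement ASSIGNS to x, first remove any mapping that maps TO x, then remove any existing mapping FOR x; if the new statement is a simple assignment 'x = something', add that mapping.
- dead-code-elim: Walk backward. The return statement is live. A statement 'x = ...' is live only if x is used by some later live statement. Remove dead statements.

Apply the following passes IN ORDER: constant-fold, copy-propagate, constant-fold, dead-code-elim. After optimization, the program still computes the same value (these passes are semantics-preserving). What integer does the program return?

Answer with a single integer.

Answer: 5

Derivation:
Initial IR:
  z = 9
  y = z
  t = 7
  u = 4 - 7
  a = 5
  return a
After constant-fold (6 stmts):
  z = 9
  y = z
  t = 7
  u = -3
  a = 5
  return a
After copy-propagate (6 stmts):
  z = 9
  y = 9
  t = 7
  u = -3
  a = 5
  return 5
After constant-fold (6 stmts):
  z = 9
  y = 9
  t = 7
  u = -3
  a = 5
  return 5
After dead-code-elim (1 stmts):
  return 5
Evaluate:
  z = 9  =>  z = 9
  y = z  =>  y = 9
  t = 7  =>  t = 7
  u = 4 - 7  =>  u = -3
  a = 5  =>  a = 5
  return a = 5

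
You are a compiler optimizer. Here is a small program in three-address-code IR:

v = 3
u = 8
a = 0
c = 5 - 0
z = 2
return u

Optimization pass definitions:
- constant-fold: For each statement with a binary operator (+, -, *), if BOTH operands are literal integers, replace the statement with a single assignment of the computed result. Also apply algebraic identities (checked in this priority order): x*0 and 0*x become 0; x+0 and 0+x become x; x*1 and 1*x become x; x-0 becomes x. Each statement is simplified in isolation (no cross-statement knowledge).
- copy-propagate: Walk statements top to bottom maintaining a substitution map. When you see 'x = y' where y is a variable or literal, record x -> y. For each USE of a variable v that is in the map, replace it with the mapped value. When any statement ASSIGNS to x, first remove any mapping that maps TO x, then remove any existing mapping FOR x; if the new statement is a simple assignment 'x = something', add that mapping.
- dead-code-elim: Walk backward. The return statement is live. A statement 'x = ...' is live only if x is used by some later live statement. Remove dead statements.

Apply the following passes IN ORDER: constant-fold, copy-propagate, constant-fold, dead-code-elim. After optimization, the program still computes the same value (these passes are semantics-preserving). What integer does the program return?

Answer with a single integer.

Answer: 8

Derivation:
Initial IR:
  v = 3
  u = 8
  a = 0
  c = 5 - 0
  z = 2
  return u
After constant-fold (6 stmts):
  v = 3
  u = 8
  a = 0
  c = 5
  z = 2
  return u
After copy-propagate (6 stmts):
  v = 3
  u = 8
  a = 0
  c = 5
  z = 2
  return 8
After constant-fold (6 stmts):
  v = 3
  u = 8
  a = 0
  c = 5
  z = 2
  return 8
After dead-code-elim (1 stmts):
  return 8
Evaluate:
  v = 3  =>  v = 3
  u = 8  =>  u = 8
  a = 0  =>  a = 0
  c = 5 - 0  =>  c = 5
  z = 2  =>  z = 2
  return u = 8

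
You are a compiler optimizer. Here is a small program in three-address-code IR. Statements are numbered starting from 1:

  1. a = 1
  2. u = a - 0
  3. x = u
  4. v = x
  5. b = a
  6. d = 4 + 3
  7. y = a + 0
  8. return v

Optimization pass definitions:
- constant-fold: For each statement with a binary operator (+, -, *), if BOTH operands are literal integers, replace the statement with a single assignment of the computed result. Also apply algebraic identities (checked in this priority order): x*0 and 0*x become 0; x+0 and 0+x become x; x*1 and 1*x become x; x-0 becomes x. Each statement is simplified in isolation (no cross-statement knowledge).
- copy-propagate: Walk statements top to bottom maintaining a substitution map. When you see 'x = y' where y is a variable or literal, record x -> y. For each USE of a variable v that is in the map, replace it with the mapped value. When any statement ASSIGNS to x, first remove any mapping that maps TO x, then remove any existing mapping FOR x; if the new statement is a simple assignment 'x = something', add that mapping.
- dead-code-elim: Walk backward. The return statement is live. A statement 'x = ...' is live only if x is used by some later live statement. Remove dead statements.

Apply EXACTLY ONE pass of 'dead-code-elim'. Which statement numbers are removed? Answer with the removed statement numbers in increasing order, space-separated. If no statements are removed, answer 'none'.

Backward liveness scan:
Stmt 1 'a = 1': KEEP (a is live); live-in = []
Stmt 2 'u = a - 0': KEEP (u is live); live-in = ['a']
Stmt 3 'x = u': KEEP (x is live); live-in = ['u']
Stmt 4 'v = x': KEEP (v is live); live-in = ['x']
Stmt 5 'b = a': DEAD (b not in live set ['v'])
Stmt 6 'd = 4 + 3': DEAD (d not in live set ['v'])
Stmt 7 'y = a + 0': DEAD (y not in live set ['v'])
Stmt 8 'return v': KEEP (return); live-in = ['v']
Removed statement numbers: [5, 6, 7]
Surviving IR:
  a = 1
  u = a - 0
  x = u
  v = x
  return v

Answer: 5 6 7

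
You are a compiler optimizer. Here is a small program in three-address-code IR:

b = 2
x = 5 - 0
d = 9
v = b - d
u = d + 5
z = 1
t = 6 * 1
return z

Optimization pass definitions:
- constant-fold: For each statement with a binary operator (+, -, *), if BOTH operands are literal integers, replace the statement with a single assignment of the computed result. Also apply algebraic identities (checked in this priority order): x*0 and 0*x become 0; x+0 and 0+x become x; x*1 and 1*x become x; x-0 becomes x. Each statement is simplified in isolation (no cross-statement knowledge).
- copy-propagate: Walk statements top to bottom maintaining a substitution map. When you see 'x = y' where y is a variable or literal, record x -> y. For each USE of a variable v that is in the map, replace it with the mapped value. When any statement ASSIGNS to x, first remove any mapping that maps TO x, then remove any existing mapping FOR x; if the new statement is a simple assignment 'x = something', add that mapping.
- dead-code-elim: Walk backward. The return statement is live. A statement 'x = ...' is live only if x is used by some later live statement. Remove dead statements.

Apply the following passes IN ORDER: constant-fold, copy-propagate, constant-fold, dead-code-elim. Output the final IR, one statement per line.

Answer: return 1

Derivation:
Initial IR:
  b = 2
  x = 5 - 0
  d = 9
  v = b - d
  u = d + 5
  z = 1
  t = 6 * 1
  return z
After constant-fold (8 stmts):
  b = 2
  x = 5
  d = 9
  v = b - d
  u = d + 5
  z = 1
  t = 6
  return z
After copy-propagate (8 stmts):
  b = 2
  x = 5
  d = 9
  v = 2 - 9
  u = 9 + 5
  z = 1
  t = 6
  return 1
After constant-fold (8 stmts):
  b = 2
  x = 5
  d = 9
  v = -7
  u = 14
  z = 1
  t = 6
  return 1
After dead-code-elim (1 stmts):
  return 1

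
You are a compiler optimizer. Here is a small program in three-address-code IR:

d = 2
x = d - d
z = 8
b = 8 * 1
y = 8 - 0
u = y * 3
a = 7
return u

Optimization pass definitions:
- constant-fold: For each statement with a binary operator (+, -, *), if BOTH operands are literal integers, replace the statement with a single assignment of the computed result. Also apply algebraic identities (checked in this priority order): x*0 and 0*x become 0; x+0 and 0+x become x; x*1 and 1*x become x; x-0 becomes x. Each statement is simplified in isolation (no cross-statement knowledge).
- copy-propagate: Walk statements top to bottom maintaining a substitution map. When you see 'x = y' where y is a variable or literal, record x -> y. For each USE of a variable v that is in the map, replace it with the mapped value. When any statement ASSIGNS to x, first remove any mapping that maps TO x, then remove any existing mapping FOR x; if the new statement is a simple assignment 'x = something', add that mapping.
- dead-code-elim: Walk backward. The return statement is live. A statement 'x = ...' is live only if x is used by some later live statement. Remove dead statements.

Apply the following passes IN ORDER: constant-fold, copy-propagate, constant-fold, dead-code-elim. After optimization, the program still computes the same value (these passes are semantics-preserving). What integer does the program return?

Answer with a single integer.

Initial IR:
  d = 2
  x = d - d
  z = 8
  b = 8 * 1
  y = 8 - 0
  u = y * 3
  a = 7
  return u
After constant-fold (8 stmts):
  d = 2
  x = d - d
  z = 8
  b = 8
  y = 8
  u = y * 3
  a = 7
  return u
After copy-propagate (8 stmts):
  d = 2
  x = 2 - 2
  z = 8
  b = 8
  y = 8
  u = 8 * 3
  a = 7
  return u
After constant-fold (8 stmts):
  d = 2
  x = 0
  z = 8
  b = 8
  y = 8
  u = 24
  a = 7
  return u
After dead-code-elim (2 stmts):
  u = 24
  return u
Evaluate:
  d = 2  =>  d = 2
  x = d - d  =>  x = 0
  z = 8  =>  z = 8
  b = 8 * 1  =>  b = 8
  y = 8 - 0  =>  y = 8
  u = y * 3  =>  u = 24
  a = 7  =>  a = 7
  return u = 24

Answer: 24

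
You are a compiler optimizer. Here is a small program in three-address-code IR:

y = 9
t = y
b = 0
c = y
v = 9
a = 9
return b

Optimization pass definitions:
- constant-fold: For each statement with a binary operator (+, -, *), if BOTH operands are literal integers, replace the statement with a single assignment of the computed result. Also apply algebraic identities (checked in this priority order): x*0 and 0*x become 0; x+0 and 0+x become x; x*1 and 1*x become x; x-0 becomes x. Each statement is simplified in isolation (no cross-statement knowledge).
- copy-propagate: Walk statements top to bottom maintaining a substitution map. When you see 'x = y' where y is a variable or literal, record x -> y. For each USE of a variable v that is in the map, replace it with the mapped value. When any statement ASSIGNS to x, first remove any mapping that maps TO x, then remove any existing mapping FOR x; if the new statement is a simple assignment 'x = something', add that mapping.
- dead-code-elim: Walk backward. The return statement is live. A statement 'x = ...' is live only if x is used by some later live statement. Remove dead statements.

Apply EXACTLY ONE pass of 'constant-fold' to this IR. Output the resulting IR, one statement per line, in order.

Applying constant-fold statement-by-statement:
  [1] y = 9  (unchanged)
  [2] t = y  (unchanged)
  [3] b = 0  (unchanged)
  [4] c = y  (unchanged)
  [5] v = 9  (unchanged)
  [6] a = 9  (unchanged)
  [7] return b  (unchanged)
Result (7 stmts):
  y = 9
  t = y
  b = 0
  c = y
  v = 9
  a = 9
  return b

Answer: y = 9
t = y
b = 0
c = y
v = 9
a = 9
return b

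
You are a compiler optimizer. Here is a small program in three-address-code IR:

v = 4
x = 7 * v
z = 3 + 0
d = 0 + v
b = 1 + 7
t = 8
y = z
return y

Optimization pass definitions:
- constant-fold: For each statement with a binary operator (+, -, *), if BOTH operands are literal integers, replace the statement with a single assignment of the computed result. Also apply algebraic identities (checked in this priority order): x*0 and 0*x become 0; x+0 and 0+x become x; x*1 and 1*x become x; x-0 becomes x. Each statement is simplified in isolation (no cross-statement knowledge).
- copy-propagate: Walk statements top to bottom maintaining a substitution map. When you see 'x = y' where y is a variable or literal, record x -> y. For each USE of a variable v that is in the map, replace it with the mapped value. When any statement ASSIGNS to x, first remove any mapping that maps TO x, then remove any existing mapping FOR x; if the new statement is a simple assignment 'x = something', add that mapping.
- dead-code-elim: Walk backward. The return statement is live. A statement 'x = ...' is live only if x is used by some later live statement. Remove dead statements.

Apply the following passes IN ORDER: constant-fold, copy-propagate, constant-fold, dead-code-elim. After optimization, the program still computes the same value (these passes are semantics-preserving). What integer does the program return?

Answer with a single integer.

Initial IR:
  v = 4
  x = 7 * v
  z = 3 + 0
  d = 0 + v
  b = 1 + 7
  t = 8
  y = z
  return y
After constant-fold (8 stmts):
  v = 4
  x = 7 * v
  z = 3
  d = v
  b = 8
  t = 8
  y = z
  return y
After copy-propagate (8 stmts):
  v = 4
  x = 7 * 4
  z = 3
  d = 4
  b = 8
  t = 8
  y = 3
  return 3
After constant-fold (8 stmts):
  v = 4
  x = 28
  z = 3
  d = 4
  b = 8
  t = 8
  y = 3
  return 3
After dead-code-elim (1 stmts):
  return 3
Evaluate:
  v = 4  =>  v = 4
  x = 7 * v  =>  x = 28
  z = 3 + 0  =>  z = 3
  d = 0 + v  =>  d = 4
  b = 1 + 7  =>  b = 8
  t = 8  =>  t = 8
  y = z  =>  y = 3
  return y = 3

Answer: 3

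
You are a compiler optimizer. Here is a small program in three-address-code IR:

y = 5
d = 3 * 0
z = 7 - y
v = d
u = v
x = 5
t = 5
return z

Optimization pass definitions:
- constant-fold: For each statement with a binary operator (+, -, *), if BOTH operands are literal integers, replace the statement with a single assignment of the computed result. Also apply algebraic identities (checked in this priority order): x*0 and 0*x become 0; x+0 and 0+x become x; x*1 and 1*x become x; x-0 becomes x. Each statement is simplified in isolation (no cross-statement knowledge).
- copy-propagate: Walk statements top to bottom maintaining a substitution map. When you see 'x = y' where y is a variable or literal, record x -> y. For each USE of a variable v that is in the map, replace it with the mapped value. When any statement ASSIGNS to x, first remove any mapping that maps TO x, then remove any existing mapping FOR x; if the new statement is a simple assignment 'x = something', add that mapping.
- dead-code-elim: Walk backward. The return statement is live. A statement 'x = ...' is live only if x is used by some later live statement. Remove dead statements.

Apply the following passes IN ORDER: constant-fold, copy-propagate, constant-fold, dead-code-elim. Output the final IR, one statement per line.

Initial IR:
  y = 5
  d = 3 * 0
  z = 7 - y
  v = d
  u = v
  x = 5
  t = 5
  return z
After constant-fold (8 stmts):
  y = 5
  d = 0
  z = 7 - y
  v = d
  u = v
  x = 5
  t = 5
  return z
After copy-propagate (8 stmts):
  y = 5
  d = 0
  z = 7 - 5
  v = 0
  u = 0
  x = 5
  t = 5
  return z
After constant-fold (8 stmts):
  y = 5
  d = 0
  z = 2
  v = 0
  u = 0
  x = 5
  t = 5
  return z
After dead-code-elim (2 stmts):
  z = 2
  return z

Answer: z = 2
return z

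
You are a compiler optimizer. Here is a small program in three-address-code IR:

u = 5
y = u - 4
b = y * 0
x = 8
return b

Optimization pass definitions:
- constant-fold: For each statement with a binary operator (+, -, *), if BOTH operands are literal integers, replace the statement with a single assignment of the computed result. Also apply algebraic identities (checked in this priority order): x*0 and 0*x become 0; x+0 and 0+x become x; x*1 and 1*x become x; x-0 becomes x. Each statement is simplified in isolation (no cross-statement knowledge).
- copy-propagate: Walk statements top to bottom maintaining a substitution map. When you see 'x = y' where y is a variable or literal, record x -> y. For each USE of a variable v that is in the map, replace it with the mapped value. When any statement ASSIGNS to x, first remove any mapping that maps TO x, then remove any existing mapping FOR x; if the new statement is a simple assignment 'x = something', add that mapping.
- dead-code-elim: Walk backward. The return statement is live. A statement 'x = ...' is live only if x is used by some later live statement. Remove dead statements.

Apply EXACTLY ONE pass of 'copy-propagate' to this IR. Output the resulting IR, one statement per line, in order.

Answer: u = 5
y = 5 - 4
b = y * 0
x = 8
return b

Derivation:
Applying copy-propagate statement-by-statement:
  [1] u = 5  (unchanged)
  [2] y = u - 4  -> y = 5 - 4
  [3] b = y * 0  (unchanged)
  [4] x = 8  (unchanged)
  [5] return b  (unchanged)
Result (5 stmts):
  u = 5
  y = 5 - 4
  b = y * 0
  x = 8
  return b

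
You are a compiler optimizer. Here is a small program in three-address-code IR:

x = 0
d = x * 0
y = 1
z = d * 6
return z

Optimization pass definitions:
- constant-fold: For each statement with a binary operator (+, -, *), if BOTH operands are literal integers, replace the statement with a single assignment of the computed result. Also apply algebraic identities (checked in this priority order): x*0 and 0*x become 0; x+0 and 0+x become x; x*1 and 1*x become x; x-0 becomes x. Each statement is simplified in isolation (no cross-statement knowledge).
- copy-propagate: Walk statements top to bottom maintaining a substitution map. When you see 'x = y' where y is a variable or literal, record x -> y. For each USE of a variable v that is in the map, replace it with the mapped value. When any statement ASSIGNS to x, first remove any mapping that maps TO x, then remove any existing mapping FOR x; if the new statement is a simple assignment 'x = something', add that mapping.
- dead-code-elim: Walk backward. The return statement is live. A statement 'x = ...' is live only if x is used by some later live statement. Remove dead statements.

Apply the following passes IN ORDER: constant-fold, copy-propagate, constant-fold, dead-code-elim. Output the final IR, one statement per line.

Answer: z = 0
return z

Derivation:
Initial IR:
  x = 0
  d = x * 0
  y = 1
  z = d * 6
  return z
After constant-fold (5 stmts):
  x = 0
  d = 0
  y = 1
  z = d * 6
  return z
After copy-propagate (5 stmts):
  x = 0
  d = 0
  y = 1
  z = 0 * 6
  return z
After constant-fold (5 stmts):
  x = 0
  d = 0
  y = 1
  z = 0
  return z
After dead-code-elim (2 stmts):
  z = 0
  return z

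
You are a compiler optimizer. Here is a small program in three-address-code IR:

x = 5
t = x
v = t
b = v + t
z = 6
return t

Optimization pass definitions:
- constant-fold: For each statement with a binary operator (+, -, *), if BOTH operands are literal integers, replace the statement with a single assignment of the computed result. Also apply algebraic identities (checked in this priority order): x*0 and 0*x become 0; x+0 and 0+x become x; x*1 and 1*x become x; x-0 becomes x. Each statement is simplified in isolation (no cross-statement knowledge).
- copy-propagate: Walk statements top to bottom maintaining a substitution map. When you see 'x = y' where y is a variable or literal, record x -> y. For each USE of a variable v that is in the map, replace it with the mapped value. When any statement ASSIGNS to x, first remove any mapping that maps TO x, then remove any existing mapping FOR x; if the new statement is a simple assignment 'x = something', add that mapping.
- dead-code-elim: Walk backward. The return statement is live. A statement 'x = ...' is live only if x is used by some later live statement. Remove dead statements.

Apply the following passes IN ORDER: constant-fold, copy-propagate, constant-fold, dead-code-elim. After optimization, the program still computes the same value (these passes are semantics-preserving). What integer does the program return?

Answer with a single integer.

Initial IR:
  x = 5
  t = x
  v = t
  b = v + t
  z = 6
  return t
After constant-fold (6 stmts):
  x = 5
  t = x
  v = t
  b = v + t
  z = 6
  return t
After copy-propagate (6 stmts):
  x = 5
  t = 5
  v = 5
  b = 5 + 5
  z = 6
  return 5
After constant-fold (6 stmts):
  x = 5
  t = 5
  v = 5
  b = 10
  z = 6
  return 5
After dead-code-elim (1 stmts):
  return 5
Evaluate:
  x = 5  =>  x = 5
  t = x  =>  t = 5
  v = t  =>  v = 5
  b = v + t  =>  b = 10
  z = 6  =>  z = 6
  return t = 5

Answer: 5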